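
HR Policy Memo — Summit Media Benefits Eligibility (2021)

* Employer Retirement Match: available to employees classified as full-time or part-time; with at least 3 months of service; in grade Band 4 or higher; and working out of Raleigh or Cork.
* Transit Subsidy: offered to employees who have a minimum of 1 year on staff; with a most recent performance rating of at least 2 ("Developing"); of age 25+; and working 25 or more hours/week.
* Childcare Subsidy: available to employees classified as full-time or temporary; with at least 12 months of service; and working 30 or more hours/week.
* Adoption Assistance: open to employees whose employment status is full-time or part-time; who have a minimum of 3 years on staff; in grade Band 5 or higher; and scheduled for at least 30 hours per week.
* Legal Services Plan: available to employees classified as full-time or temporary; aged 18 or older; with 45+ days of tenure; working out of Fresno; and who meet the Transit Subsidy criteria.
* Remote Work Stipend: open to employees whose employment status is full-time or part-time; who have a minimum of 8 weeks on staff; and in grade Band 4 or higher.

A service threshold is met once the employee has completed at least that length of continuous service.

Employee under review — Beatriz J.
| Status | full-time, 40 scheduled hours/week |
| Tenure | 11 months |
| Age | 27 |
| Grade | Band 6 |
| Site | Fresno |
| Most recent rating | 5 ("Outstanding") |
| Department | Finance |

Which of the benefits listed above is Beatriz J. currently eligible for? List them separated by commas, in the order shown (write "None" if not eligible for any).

Remote Work Stipend

Employer Retirement Match — status full-time ✓; service 11 months ≥ 3 months ✓; grade Band 6 ≥ Band 4 ✓; site Fresno ✗ (not Raleigh or Cork) → not eligible.
Transit Subsidy — service 11 months < 1 year (≈365 days) ✗ → not eligible.
Childcare Subsidy — status full-time ✓; service 11 months < 12 months ✗ → not eligible.
Adoption Assistance — status full-time ✓; service 11 months < 3 years (≈1095 days) ✗ → not eligible.
Legal Services Plan — status full-time ✓; age 27 ≥ 18 ✓; service 11 months ≥ 45 days ✓; site Fresno ✓; not eligible for Transit Subsidy ✗ → not eligible.
Remote Work Stipend — status full-time ✓; service 11 months ≥ 8 weeks (≈56 days) ✓; grade Band 6 ≥ Band 4 ✓ → eligible.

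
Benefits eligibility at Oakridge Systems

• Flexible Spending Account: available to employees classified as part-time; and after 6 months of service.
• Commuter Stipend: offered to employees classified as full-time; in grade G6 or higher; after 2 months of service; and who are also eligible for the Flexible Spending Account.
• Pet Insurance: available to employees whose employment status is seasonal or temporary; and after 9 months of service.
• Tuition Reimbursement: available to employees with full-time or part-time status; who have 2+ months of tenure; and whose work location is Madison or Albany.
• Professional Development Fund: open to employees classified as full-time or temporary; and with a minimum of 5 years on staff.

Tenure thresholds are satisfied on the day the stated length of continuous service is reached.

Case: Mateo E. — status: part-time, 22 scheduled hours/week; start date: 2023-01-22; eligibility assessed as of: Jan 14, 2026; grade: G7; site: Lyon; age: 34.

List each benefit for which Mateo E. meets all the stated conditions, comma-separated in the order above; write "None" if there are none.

Flexible Spending Account

Service from 2023-01-22 to Jan 14, 2026: 1088 days.
Flexible Spending Account — status part-time ✓; service 1088 days ≥ 6 months (≈180 days) ✓ → eligible.
Commuter Stipend — status part-time ✗ (requires full-time) → not eligible.
Pet Insurance — status part-time ✗ (requires seasonal or temporary) → not eligible.
Tuition Reimbursement — status part-time ✓; service 1088 days ≥ 2 months (≈60 days) ✓; site Lyon ✗ (not Madison or Albany) → not eligible.
Professional Development Fund — status part-time ✗ (requires full-time or temporary) → not eligible.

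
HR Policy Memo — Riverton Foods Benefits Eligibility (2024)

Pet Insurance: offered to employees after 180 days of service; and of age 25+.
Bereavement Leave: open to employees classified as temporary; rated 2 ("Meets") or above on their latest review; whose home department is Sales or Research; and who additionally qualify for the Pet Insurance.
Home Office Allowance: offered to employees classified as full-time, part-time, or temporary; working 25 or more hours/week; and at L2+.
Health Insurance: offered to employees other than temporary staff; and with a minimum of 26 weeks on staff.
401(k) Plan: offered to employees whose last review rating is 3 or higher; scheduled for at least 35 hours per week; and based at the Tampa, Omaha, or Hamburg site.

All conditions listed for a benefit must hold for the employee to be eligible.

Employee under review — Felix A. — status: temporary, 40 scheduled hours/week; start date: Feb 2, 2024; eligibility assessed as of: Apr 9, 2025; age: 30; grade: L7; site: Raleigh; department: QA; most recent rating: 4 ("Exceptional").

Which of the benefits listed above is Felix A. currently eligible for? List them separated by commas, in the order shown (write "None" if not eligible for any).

Service from Feb 2, 2024 to Apr 9, 2025: 432 days.
Pet Insurance — service 432 days ≥ 180 days ✓; age 30 ≥ 25 ✓ → eligible.
Bereavement Leave — status temporary ✓; rating 4 ≥ 2 ✓; dept QA ✗ → not eligible.
Home Office Allowance — status temporary ✓; 40 hrs/wk ≥ 25 ✓; grade L7 ≥ L2 ✓ → eligible.
Health Insurance — status temporary ✗ (excluded) → not eligible.
401(k) Plan — rating 4 ≥ 3 ✓; 40 hrs/wk ≥ 35 ✓; site Raleigh ✗ (not Tampa, Omaha, or Hamburg) → not eligible.

Pet Insurance, Home Office Allowance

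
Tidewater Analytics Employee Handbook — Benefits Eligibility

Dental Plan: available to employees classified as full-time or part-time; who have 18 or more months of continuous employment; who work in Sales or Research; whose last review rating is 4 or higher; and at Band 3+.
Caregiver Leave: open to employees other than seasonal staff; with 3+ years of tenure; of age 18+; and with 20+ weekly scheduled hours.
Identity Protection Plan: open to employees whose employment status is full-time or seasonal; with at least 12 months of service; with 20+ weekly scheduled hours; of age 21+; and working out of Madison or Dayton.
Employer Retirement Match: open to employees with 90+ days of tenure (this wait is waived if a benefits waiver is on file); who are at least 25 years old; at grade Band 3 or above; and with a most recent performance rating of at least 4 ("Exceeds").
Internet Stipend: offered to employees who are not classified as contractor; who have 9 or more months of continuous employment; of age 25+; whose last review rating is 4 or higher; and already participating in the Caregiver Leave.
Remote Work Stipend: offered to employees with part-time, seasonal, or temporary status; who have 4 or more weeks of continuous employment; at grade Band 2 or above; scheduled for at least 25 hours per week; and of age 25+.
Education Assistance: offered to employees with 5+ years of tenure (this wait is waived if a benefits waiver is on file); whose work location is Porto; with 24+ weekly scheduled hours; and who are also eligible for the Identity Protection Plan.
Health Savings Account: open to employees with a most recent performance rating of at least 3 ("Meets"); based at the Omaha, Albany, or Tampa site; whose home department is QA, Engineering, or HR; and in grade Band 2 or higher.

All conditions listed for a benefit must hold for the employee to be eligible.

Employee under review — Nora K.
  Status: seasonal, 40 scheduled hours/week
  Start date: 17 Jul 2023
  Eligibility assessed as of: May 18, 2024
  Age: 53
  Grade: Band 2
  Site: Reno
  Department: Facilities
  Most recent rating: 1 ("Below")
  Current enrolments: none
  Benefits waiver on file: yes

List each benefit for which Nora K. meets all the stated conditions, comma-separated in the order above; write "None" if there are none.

Service from 17 Jul 2023 to May 18, 2024: 306 days.
Dental Plan — status seasonal ✗ (requires full-time or part-time) → not eligible.
Caregiver Leave — status seasonal ✗ (excluded) → not eligible.
Identity Protection Plan — status seasonal ✓; service 306 days < 12 months (≈360 days) ✗ → not eligible.
Employer Retirement Match — benefits waiver on file ✓; age 53 ≥ 25 ✓; grade Band 2 < Band 3 ✗ → not eligible.
Internet Stipend — status seasonal ✓ (not excluded); service 306 days ≥ 9 months (≈270 days) ✓; age 53 ≥ 25 ✓; rating 1 < 4 ✗ → not eligible.
Remote Work Stipend — status seasonal ✓; service 306 days ≥ 4 weeks (≈28 days) ✓; grade Band 2 ≥ Band 2 ✓; 40 hrs/wk ≥ 25 ✓; age 53 ≥ 25 ✓ → eligible.
Education Assistance — benefits waiver on file ✓; site Reno ✗ (not Porto) → not eligible.
Health Savings Account — rating 1 < 3 ✗ → not eligible.

Remote Work Stipend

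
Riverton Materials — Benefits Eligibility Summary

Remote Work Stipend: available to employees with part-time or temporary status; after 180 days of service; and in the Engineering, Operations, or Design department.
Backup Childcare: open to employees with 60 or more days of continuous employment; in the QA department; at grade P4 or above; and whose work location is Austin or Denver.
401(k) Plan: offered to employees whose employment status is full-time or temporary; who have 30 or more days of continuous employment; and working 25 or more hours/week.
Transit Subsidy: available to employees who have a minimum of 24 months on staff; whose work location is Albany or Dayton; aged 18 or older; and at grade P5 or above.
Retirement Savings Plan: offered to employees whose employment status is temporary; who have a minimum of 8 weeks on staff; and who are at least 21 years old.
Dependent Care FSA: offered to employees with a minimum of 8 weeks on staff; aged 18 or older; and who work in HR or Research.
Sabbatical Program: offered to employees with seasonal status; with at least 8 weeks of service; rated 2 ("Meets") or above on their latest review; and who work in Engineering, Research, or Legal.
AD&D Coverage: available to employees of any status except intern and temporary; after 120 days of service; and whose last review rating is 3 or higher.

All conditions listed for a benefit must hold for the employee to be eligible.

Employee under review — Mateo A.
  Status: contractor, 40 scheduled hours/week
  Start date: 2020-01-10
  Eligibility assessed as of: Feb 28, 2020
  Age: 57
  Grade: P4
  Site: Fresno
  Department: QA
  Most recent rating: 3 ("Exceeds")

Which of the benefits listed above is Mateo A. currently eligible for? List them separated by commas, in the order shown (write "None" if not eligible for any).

Service from 2020-01-10 to Feb 28, 2020: 49 days.
Remote Work Stipend — status contractor ✗ (requires part-time or temporary) → not eligible.
Backup Childcare — service 49 days < 60 days ✗ → not eligible.
401(k) Plan — status contractor ✗ (requires full-time or temporary) → not eligible.
Transit Subsidy — service 49 days < 24 months (≈720 days) ✗ → not eligible.
Retirement Savings Plan — status contractor ✗ (requires temporary) → not eligible.
Dependent Care FSA — service 49 days < 8 weeks (≈56 days) ✗ → not eligible.
Sabbatical Program — status contractor ✗ (requires seasonal) → not eligible.
AD&D Coverage — status contractor ✓ (not excluded); service 49 days < 120 days ✗ → not eligible.

None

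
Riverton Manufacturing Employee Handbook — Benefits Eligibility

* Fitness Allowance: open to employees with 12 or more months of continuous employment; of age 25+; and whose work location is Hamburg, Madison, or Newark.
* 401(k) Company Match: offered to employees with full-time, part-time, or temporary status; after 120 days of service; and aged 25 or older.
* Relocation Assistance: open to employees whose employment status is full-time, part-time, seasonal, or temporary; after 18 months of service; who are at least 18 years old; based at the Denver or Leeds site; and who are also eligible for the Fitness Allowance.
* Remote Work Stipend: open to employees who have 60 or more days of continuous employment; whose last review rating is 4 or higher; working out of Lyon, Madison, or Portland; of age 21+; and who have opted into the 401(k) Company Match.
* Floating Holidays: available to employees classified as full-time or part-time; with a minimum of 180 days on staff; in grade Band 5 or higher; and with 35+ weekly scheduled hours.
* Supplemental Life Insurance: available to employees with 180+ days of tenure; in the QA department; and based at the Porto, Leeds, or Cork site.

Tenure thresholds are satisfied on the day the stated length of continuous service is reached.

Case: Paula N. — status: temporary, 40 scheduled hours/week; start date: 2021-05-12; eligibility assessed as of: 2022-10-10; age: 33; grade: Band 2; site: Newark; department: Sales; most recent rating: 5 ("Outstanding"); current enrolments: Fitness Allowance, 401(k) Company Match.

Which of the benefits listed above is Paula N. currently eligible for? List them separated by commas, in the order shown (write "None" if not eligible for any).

Service from 2021-05-12 to 2022-10-10: 516 days.
Fitness Allowance — service 516 days ≥ 12 months (≈360 days) ✓; age 33 ≥ 25 ✓; site Newark ✓ → eligible.
401(k) Company Match — status temporary ✓; service 516 days ≥ 120 days ✓; age 33 ≥ 25 ✓ → eligible.
Relocation Assistance — status temporary ✓; service 516 days < 18 months (≈540 days) ✗ → not eligible.
Remote Work Stipend — service 516 days ≥ 60 days ✓; rating 5 ≥ 4 ✓; site Newark ✗ (not Lyon, Madison, or Portland) → not eligible.
Floating Holidays — status temporary ✗ (requires full-time or part-time) → not eligible.
Supplemental Life Insurance — service 516 days ≥ 180 days ✓; dept Sales ✗ → not eligible.

Fitness Allowance, 401(k) Company Match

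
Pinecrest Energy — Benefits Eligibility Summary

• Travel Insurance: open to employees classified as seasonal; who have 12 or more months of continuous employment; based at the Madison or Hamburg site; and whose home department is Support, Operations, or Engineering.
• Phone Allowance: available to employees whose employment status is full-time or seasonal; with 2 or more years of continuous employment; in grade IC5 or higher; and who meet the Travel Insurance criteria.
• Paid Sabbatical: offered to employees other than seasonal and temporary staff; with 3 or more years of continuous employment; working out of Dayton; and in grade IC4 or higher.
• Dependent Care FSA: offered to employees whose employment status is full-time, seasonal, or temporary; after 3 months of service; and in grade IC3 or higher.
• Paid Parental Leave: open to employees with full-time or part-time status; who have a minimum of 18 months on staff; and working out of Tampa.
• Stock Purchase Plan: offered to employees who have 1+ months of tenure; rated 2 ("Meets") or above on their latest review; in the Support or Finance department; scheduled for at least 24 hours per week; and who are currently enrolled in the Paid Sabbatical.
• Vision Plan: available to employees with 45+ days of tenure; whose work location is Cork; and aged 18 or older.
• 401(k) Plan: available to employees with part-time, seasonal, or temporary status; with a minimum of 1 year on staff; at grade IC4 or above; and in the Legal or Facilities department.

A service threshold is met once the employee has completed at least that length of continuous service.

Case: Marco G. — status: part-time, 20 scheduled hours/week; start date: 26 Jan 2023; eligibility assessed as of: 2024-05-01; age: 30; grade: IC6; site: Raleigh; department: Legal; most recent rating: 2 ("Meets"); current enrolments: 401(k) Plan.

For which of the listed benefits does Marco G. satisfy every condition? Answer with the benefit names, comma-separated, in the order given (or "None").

401(k) Plan

Service from 26 Jan 2023 to 2024-05-01: 461 days.
Travel Insurance — status part-time ✗ (requires seasonal) → not eligible.
Phone Allowance — status part-time ✗ (requires full-time or seasonal) → not eligible.
Paid Sabbatical — status part-time ✓ (not excluded); service 461 days < 3 years (≈1095 days) ✗ → not eligible.
Dependent Care FSA — status part-time ✗ (requires full-time, seasonal, or temporary) → not eligible.
Paid Parental Leave — status part-time ✓; service 461 days < 18 months (≈540 days) ✗ → not eligible.
Stock Purchase Plan — service 461 days ≥ 1 month (≈30 days) ✓; rating 2 ≥ 2 ✓; dept Legal ✗ → not eligible.
Vision Plan — service 461 days ≥ 45 days ✓; site Raleigh ✗ (not Cork) → not eligible.
401(k) Plan — status part-time ✓; service 461 days ≥ 1 year (≈365 days) ✓; grade IC6 ≥ IC4 ✓; dept Legal ✓ → eligible.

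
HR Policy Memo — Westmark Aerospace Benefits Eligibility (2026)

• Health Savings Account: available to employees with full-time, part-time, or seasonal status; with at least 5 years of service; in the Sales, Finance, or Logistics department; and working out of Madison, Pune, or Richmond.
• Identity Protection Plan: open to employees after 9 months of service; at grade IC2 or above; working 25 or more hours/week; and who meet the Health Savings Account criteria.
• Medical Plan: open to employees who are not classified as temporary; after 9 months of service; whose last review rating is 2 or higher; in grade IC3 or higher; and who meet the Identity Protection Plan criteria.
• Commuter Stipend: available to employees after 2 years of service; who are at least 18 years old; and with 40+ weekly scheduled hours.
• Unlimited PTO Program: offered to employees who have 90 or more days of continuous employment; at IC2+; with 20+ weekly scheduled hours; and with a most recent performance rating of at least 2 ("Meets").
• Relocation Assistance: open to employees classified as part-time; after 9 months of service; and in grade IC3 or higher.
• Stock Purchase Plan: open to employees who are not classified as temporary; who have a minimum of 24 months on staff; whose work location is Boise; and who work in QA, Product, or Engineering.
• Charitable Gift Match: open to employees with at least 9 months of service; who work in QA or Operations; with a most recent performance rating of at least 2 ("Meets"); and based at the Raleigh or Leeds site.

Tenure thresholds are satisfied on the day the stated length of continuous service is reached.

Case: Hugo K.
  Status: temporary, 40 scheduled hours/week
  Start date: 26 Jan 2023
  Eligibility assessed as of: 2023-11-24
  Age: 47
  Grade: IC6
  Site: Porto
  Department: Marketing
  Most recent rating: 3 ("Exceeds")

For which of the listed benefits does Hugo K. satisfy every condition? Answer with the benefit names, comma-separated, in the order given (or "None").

Service from 26 Jan 2023 to 2023-11-24: 302 days.
Health Savings Account — status temporary ✗ (requires full-time, part-time, or seasonal) → not eligible.
Identity Protection Plan — service 302 days ≥ 9 months (≈270 days) ✓; grade IC6 ≥ IC2 ✓; 40 hrs/wk ≥ 25 ✓; not eligible for Health Savings Account ✗ → not eligible.
Medical Plan — status temporary ✗ (excluded) → not eligible.
Commuter Stipend — service 302 days < 2 years (≈730 days) ✗ → not eligible.
Unlimited PTO Program — service 302 days ≥ 90 days ✓; grade IC6 ≥ IC2 ✓; 40 hrs/wk ≥ 20 ✓; rating 3 ≥ 2 ✓ → eligible.
Relocation Assistance — status temporary ✗ (requires part-time) → not eligible.
Stock Purchase Plan — status temporary ✗ (excluded) → not eligible.
Charitable Gift Match — service 302 days ≥ 9 months (≈270 days) ✓; dept Marketing ✗ → not eligible.

Unlimited PTO Program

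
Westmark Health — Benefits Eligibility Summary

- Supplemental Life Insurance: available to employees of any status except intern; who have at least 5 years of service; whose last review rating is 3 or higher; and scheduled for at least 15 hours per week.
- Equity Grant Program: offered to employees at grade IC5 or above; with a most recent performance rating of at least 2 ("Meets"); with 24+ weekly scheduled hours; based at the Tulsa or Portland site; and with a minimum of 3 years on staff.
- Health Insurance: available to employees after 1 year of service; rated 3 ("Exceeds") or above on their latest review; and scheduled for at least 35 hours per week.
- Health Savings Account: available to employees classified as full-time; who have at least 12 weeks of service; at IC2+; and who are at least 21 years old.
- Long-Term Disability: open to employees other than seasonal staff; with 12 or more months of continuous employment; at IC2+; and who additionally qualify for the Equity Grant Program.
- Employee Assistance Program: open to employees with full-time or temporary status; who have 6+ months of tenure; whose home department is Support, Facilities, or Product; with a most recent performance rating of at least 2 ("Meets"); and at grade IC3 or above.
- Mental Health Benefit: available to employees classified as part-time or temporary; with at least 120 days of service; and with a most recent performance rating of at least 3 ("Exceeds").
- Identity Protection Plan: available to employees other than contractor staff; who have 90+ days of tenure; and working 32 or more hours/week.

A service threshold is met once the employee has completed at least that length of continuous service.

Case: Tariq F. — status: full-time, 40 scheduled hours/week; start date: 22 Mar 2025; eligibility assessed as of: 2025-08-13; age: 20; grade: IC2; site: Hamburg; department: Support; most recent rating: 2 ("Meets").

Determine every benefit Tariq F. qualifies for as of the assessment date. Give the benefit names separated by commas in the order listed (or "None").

Identity Protection Plan

Service from 22 Mar 2025 to 2025-08-13: 144 days.
Supplemental Life Insurance — status full-time ✓ (not excluded); service 144 days < 5 years (≈1825 days) ✗ → not eligible.
Equity Grant Program — grade IC2 < IC5 ✗ → not eligible.
Health Insurance — service 144 days < 1 year (≈365 days) ✗ → not eligible.
Health Savings Account — status full-time ✓; service 144 days ≥ 12 weeks (≈84 days) ✓; grade IC2 ≥ IC2 ✓; age 20 < 21 ✗ → not eligible.
Long-Term Disability — status full-time ✓ (not excluded); service 144 days < 12 months (≈360 days) ✗ → not eligible.
Employee Assistance Program — status full-time ✓; service 144 days < 6 months (≈180 days) ✗ → not eligible.
Mental Health Benefit — status full-time ✗ (requires part-time or temporary) → not eligible.
Identity Protection Plan — status full-time ✓ (not excluded); service 144 days ≥ 90 days ✓; 40 hrs/wk ≥ 32 ✓ → eligible.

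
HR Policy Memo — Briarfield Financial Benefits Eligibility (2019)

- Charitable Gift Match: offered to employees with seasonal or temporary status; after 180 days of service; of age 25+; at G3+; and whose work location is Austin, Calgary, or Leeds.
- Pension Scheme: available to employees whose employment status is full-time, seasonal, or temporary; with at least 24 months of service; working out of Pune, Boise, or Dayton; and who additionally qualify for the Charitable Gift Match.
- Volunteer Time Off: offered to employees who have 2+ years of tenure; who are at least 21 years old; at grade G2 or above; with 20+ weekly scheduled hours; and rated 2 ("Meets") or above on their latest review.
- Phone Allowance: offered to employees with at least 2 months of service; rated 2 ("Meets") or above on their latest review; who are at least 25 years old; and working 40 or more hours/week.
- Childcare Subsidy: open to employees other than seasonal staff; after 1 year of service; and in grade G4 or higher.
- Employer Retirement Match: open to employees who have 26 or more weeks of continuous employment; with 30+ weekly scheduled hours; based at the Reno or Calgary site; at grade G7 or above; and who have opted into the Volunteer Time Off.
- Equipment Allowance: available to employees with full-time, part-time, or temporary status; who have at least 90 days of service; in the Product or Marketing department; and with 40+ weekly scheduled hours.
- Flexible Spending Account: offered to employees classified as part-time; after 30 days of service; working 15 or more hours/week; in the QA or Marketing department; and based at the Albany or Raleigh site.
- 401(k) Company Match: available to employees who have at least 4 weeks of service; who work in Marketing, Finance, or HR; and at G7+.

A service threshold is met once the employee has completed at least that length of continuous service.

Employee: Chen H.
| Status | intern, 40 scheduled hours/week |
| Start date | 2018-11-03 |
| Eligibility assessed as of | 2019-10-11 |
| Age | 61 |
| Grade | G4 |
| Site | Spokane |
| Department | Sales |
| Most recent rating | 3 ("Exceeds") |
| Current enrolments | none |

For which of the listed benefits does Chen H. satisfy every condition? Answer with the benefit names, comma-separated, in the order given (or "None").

Phone Allowance

Service from 2018-11-03 to 2019-10-11: 342 days.
Charitable Gift Match — status intern ✗ (requires seasonal or temporary) → not eligible.
Pension Scheme — status intern ✗ (requires full-time, seasonal, or temporary) → not eligible.
Volunteer Time Off — service 342 days < 2 years (≈730 days) ✗ → not eligible.
Phone Allowance — service 342 days ≥ 2 months (≈60 days) ✓; rating 3 ≥ 2 ✓; age 61 ≥ 25 ✓; 40 hrs/wk ≥ 40 ✓ → eligible.
Childcare Subsidy — status intern ✓ (not excluded); service 342 days < 1 year (≈365 days) ✗ → not eligible.
Employer Retirement Match — service 342 days ≥ 26 weeks (≈182 days) ✓; 40 hrs/wk ≥ 30 ✓; site Spokane ✗ (not Reno or Calgary) → not eligible.
Equipment Allowance — status intern ✗ (requires full-time, part-time, or temporary) → not eligible.
Flexible Spending Account — status intern ✗ (requires part-time) → not eligible.
401(k) Company Match — service 342 days ≥ 4 weeks (≈28 days) ✓; dept Sales ✗ → not eligible.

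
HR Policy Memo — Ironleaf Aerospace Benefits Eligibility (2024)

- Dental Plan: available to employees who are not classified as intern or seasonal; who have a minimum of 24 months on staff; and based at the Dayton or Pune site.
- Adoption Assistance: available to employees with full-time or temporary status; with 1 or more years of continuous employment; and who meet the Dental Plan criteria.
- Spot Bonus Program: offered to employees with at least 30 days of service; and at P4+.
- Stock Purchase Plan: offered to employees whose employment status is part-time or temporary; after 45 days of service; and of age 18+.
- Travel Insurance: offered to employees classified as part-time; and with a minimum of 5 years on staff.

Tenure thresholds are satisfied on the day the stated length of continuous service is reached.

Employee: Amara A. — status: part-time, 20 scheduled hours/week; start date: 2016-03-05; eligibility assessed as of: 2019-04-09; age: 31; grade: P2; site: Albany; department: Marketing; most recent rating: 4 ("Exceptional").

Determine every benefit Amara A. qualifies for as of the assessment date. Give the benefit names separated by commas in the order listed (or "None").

Service from 2016-03-05 to 2019-04-09: 1130 days.
Dental Plan — status part-time ✓ (not excluded); service 1130 days ≥ 24 months (≈720 days) ✓; site Albany ✗ (not Dayton or Pune) → not eligible.
Adoption Assistance — status part-time ✗ (requires full-time or temporary) → not eligible.
Spot Bonus Program — service 1130 days ≥ 30 days ✓; grade P2 < P4 ✗ → not eligible.
Stock Purchase Plan — status part-time ✓; service 1130 days ≥ 45 days ✓; age 31 ≥ 18 ✓ → eligible.
Travel Insurance — status part-time ✓; service 1130 days < 5 years (≈1825 days) ✗ → not eligible.

Stock Purchase Plan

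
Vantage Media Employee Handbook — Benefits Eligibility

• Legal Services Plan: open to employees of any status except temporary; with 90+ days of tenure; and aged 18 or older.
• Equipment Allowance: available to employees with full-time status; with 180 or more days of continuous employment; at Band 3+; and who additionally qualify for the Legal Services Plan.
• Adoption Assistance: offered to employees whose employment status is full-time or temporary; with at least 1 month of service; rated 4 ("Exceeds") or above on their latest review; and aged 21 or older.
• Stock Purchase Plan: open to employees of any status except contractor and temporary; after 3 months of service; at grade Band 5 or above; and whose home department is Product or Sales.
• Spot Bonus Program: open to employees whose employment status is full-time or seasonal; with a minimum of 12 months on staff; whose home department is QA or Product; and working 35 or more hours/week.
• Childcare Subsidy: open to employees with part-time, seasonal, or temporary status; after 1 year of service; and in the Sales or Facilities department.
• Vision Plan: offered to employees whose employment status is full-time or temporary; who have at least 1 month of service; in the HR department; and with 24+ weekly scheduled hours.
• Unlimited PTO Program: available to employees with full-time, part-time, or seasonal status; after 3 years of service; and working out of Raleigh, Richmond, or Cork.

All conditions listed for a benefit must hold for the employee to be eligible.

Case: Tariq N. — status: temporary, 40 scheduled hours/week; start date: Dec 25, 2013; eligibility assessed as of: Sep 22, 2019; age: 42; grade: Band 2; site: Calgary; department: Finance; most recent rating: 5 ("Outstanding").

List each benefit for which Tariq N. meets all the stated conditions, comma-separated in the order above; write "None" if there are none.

Service from Dec 25, 2013 to Sep 22, 2019: 2097 days.
Legal Services Plan — status temporary ✗ (excluded) → not eligible.
Equipment Allowance — status temporary ✗ (requires full-time) → not eligible.
Adoption Assistance — status temporary ✓; service 2097 days ≥ 1 month (≈30 days) ✓; rating 5 ≥ 4 ✓; age 42 ≥ 21 ✓ → eligible.
Stock Purchase Plan — status temporary ✗ (excluded) → not eligible.
Spot Bonus Program — status temporary ✗ (requires full-time or seasonal) → not eligible.
Childcare Subsidy — status temporary ✓; service 2097 days ≥ 1 year (≈365 days) ✓; dept Finance ✗ → not eligible.
Vision Plan — status temporary ✓; service 2097 days ≥ 1 month (≈30 days) ✓; dept Finance ✗ → not eligible.
Unlimited PTO Program — status temporary ✗ (requires full-time, part-time, or seasonal) → not eligible.

Adoption Assistance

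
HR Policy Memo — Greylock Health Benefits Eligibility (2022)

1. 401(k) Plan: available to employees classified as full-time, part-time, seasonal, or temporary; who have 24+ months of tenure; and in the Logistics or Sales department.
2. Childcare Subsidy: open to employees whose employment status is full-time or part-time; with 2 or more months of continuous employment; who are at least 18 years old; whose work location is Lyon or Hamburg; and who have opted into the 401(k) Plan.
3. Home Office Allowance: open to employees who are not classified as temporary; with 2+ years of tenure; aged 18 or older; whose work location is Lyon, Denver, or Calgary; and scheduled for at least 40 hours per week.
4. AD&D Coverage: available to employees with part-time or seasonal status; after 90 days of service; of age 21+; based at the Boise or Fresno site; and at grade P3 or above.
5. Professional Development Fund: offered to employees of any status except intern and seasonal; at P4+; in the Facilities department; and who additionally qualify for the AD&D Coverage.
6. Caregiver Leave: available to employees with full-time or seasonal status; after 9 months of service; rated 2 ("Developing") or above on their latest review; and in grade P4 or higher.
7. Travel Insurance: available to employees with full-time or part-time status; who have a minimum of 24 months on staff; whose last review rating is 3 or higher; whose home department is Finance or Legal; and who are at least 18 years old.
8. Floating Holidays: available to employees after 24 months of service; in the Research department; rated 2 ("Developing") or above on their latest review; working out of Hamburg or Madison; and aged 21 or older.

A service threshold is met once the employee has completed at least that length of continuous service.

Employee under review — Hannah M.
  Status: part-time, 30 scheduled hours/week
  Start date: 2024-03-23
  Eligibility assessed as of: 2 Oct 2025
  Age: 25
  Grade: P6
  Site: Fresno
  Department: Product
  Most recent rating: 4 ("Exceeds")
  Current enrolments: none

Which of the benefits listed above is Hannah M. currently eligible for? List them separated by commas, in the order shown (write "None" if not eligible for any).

Service from 2024-03-23 to 2 Oct 2025: 558 days.
401(k) Plan — status part-time ✓; service 558 days < 24 months (≈720 days) ✗ → not eligible.
Childcare Subsidy — status part-time ✓; service 558 days ≥ 2 months (≈60 days) ✓; age 25 ≥ 18 ✓; site Fresno ✗ (not Lyon or Hamburg) → not eligible.
Home Office Allowance — status part-time ✓ (not excluded); service 558 days < 2 years (≈730 days) ✗ → not eligible.
AD&D Coverage — status part-time ✓; service 558 days ≥ 90 days ✓; age 25 ≥ 21 ✓; site Fresno ✓; grade P6 ≥ P3 ✓ → eligible.
Professional Development Fund — status part-time ✓ (not excluded); grade P6 ≥ P4 ✓; dept Product ✗ → not eligible.
Caregiver Leave — status part-time ✗ (requires full-time or seasonal) → not eligible.
Travel Insurance — status part-time ✓; service 558 days < 24 months (≈720 days) ✗ → not eligible.
Floating Holidays — service 558 days < 24 months (≈720 days) ✗ → not eligible.

AD&D Coverage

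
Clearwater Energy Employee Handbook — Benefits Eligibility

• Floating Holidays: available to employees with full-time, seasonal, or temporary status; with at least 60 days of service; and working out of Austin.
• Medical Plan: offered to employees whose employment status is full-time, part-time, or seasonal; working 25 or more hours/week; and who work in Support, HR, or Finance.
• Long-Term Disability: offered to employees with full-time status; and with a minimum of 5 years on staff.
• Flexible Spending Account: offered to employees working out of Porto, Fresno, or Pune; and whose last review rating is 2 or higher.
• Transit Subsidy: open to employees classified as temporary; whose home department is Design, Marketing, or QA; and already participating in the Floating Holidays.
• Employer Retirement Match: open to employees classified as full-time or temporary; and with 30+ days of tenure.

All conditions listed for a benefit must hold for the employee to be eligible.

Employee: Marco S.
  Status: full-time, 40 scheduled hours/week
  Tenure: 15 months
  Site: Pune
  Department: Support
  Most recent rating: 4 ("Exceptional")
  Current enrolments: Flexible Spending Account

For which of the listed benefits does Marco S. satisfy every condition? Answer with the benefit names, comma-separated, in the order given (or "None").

Medical Plan, Flexible Spending Account, Employer Retirement Match

Floating Holidays — status full-time ✓; service 15 months ≥ 60 days ✓; site Pune ✗ (not Austin) → not eligible.
Medical Plan — status full-time ✓; 40 hrs/wk ≥ 25 ✓; dept Support ✓ → eligible.
Long-Term Disability — status full-time ✓; service 15 months < 5 years (≈1825 days) ✗ → not eligible.
Flexible Spending Account — site Pune ✓; rating 4 ≥ 2 ✓ → eligible.
Transit Subsidy — status full-time ✗ (requires temporary) → not eligible.
Employer Retirement Match — status full-time ✓; service 15 months ≥ 30 days ✓ → eligible.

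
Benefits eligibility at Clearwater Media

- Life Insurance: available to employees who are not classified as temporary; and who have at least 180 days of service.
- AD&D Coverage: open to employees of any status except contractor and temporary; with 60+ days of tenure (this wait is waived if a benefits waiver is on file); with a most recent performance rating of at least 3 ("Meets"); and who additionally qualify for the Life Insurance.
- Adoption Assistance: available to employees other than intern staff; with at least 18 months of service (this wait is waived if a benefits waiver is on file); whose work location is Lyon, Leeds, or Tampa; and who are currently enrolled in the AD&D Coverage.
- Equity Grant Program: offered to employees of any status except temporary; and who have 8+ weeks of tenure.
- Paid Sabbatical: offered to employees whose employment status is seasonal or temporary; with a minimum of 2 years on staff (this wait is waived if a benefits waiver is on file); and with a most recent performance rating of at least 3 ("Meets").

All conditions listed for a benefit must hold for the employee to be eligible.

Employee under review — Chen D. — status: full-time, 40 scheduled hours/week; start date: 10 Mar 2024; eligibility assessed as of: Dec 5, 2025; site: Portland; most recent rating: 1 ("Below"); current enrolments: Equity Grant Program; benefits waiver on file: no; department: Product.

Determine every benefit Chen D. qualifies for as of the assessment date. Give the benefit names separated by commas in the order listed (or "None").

Service from 10 Mar 2024 to Dec 5, 2025: 635 days.
Life Insurance — status full-time ✓ (not excluded); service 635 days ≥ 180 days ✓ → eligible.
AD&D Coverage — status full-time ✓ (not excluded); no waiver, service 635 days ≥ 60 days ✓; rating 1 < 3 ✗ → not eligible.
Adoption Assistance — status full-time ✓ (not excluded); no waiver, service 635 days ≥ 18 months (≈540 days) ✓; site Portland ✗ (not Lyon, Leeds, or Tampa) → not eligible.
Equity Grant Program — status full-time ✓ (not excluded); service 635 days ≥ 8 weeks (≈56 days) ✓ → eligible.
Paid Sabbatical — status full-time ✗ (requires seasonal or temporary) → not eligible.

Life Insurance, Equity Grant Program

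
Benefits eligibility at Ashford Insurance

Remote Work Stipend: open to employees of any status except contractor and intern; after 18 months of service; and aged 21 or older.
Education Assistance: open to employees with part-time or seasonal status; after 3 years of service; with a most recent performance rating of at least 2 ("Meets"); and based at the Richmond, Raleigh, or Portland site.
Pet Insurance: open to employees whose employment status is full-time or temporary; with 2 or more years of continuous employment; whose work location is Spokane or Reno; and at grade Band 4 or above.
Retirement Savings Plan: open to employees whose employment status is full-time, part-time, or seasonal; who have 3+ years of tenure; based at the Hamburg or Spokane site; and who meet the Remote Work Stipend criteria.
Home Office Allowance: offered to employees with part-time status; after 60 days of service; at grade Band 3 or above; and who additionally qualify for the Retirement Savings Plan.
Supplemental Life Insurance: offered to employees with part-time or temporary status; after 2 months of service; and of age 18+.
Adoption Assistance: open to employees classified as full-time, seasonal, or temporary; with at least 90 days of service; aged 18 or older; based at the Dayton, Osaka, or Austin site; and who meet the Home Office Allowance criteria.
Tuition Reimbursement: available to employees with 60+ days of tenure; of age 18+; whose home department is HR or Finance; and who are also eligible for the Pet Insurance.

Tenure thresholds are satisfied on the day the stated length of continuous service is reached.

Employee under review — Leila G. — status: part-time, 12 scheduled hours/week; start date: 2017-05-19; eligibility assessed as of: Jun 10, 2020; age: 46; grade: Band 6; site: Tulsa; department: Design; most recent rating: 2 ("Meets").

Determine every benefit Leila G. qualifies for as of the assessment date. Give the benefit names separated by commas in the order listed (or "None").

Remote Work Stipend, Supplemental Life Insurance

Service from 2017-05-19 to Jun 10, 2020: 1118 days.
Remote Work Stipend — status part-time ✓ (not excluded); service 1118 days ≥ 18 months (≈540 days) ✓; age 46 ≥ 21 ✓ → eligible.
Education Assistance — status part-time ✓; service 1118 days ≥ 3 years (≈1095 days) ✓; rating 2 ≥ 2 ✓; site Tulsa ✗ (not Richmond, Raleigh, or Portland) → not eligible.
Pet Insurance — status part-time ✗ (requires full-time or temporary) → not eligible.
Retirement Savings Plan — status part-time ✓; service 1118 days ≥ 3 years (≈1095 days) ✓; site Tulsa ✗ (not Hamburg or Spokane) → not eligible.
Home Office Allowance — status part-time ✓; service 1118 days ≥ 60 days ✓; grade Band 6 ≥ Band 3 ✓; not eligible for Retirement Savings Plan ✗ → not eligible.
Supplemental Life Insurance — status part-time ✓; service 1118 days ≥ 2 months (≈60 days) ✓; age 46 ≥ 18 ✓ → eligible.
Adoption Assistance — status part-time ✗ (requires full-time, seasonal, or temporary) → not eligible.
Tuition Reimbursement — service 1118 days ≥ 60 days ✓; age 46 ≥ 18 ✓; dept Design ✗ → not eligible.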